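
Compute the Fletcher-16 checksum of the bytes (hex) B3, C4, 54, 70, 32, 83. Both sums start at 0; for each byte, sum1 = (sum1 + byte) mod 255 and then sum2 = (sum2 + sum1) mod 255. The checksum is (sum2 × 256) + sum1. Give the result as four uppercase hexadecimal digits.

98F2

Running sums (mod 255):
  after byte 0 (B3): sum1=179, sum2=179
  after byte 1 (C4): sum1=120, sum2=44
  after byte 2 (54): sum1=204, sum2=248
  after byte 3 (70): sum1=61, sum2=54
  after byte 4 (32): sum1=111, sum2=165
  after byte 5 (83): sum1=242, sum2=152
Checksum = sum2·256 + sum1 = 152·256 + 242 = 39154 = 0x98F2.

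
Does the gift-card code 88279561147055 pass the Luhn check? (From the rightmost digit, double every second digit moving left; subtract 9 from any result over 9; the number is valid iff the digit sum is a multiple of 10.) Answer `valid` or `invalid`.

From the right, keep odd positions and double even positions (subtract 9 from any doubled value over 9):
  doubled (positions 2,4,...): 1 5 2 3 9 4 7 → sum 31
  kept (positions 1,3,...): 5 0 4 1 5 7 8 → sum 30
Total = 61.
61 mod 10 = 1, so the number is invalid.

invalid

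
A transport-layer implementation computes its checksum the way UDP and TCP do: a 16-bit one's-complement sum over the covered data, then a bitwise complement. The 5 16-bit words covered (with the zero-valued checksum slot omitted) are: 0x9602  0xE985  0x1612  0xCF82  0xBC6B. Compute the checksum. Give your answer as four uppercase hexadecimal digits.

One's-complement addition (fold any carry out of bit 15 back into bit 0):
  0x9602 + 0xE985 = 0x17F87 → wrap carry → 0x7F88
  0x7F88 + 0x1612 = 0x0959A
  0x959A + 0xCF82 = 0x1651C → wrap carry → 0x651D
  0x651D + 0xBC6B = 0x12188 → wrap carry → 0x2189
One's-complement sum = 0x2189.
Checksum = ~0x2189 & 0xFFFF = 0xDE76.

DE76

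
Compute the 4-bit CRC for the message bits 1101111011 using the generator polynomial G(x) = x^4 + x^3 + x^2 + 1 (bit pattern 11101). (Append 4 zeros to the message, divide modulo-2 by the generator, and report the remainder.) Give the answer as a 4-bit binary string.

1100

Append 4 zeros: 11011110110000. Divide by 11101 (XOR where the leading bit is 1):
  pos 0: 11011 XOR 11101 = 00110
  pos 2: 11011 XOR 11101 = 00110
  pos 4: 11001 XOR 11101 = 00100
  pos 6: 10010 XOR 11101 = 01111
  pos 7: 11110 XOR 11101 = 00011
Remainder (last 4 bits) = 1100. This is the CRC / FCS.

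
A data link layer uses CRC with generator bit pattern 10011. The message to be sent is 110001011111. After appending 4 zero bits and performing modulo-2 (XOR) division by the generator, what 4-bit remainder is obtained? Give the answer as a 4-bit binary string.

Append 4 zeros: 1100010111110000. Divide by 10011 (XOR where the leading bit is 1):
  pos 0: 11000 XOR 10011 = 01011
  pos 1: 10111 XOR 10011 = 00100
  pos 3: 10001 XOR 10011 = 00010
  pos 6: 10111 XOR 10011 = 00100
  pos 8: 10010 XOR 10011 = 00001
Remainder (last 4 bits) = 1000. This is the CRC / FCS.

1000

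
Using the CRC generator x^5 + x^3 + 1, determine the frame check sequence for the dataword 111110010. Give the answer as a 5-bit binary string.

Append 5 zeros: 11111001000000. Divide by 101001 (XOR where the leading bit is 1):
  pos 0: 111110 XOR 101001 = 010111
  pos 1: 101110 XOR 101001 = 000111
  pos 4: 111100 XOR 101001 = 010101
  pos 5: 101010 XOR 101001 = 000011
Remainder (last 5 bits) = 11000. This is the CRC / FCS.

11000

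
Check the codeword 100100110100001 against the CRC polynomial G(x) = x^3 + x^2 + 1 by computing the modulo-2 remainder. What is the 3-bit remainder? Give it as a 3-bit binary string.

111

Modulo-2 division of 100100110100001 by 1101:
  pos 0: 1001 XOR 1101 = 0100
  pos 1: 1000 XOR 1101 = 0101
  pos 2: 1010 XOR 1101 = 0111
  pos 3: 1111 XOR 1101 = 0010
  pos 5: 1010 XOR 1101 = 0111
  pos 6: 1111 XOR 1101 = 0010
  pos 8: 1000 XOR 1101 = 0101
  pos 9: 1010 XOR 1101 = 0111
  pos 10: 1110 XOR 1101 = 0011
Remainder = 111 (nonzero — an error is detected).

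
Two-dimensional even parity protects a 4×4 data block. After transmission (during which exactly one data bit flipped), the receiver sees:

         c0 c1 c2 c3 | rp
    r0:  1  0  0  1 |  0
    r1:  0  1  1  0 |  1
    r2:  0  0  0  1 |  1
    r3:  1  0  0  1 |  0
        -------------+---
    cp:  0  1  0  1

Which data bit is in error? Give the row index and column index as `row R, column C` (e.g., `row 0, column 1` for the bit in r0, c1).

Recompute each row's even parity and compare to rp:
  r0: data parity 0, sent rp 0 → ok
  r1: data parity 0, sent rp 1 → mismatch
  r2: data parity 1, sent rp 1 → ok
  r3: data parity 0, sent rp 0 → ok
Recompute each column's even parity and compare to cp:
  c0: data parity 0, sent cp 0 → ok
  c1: data parity 1, sent cp 1 → ok
  c2: data parity 1, sent cp 0 → mismatch
  c3: data parity 1, sent cp 1 → ok
Exactly one row (r1) and one column (c2) fail → the flipped bit is at their intersection.

row 1, column 2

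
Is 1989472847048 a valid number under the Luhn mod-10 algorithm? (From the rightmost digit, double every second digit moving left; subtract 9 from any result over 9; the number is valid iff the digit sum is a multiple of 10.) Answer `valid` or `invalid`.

From the right, keep odd positions and double even positions (subtract 9 from any doubled value over 9):
  doubled (positions 2,4,...): 8 5 7 5 9 9 → sum 43
  kept (positions 1,3,...): 8 0 4 2 4 8 1 → sum 27
Total = 70.
70 mod 10 = 0, so the number is valid.

valid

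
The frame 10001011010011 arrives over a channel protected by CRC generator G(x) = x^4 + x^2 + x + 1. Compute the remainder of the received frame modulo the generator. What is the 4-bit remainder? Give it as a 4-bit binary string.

Modulo-2 division of 10001011010011 by 10111:
  pos 0: 10001 XOR 10111 = 00110
  pos 2: 11001 XOR 10111 = 01110
  pos 3: 11101 XOR 10111 = 01010
  pos 4: 10100 XOR 10111 = 00011
  pos 7: 11100 XOR 10111 = 01011
  pos 8: 10111 XOR 10111 = 00000
Remainder = 0001 (nonzero — an error is detected).

0001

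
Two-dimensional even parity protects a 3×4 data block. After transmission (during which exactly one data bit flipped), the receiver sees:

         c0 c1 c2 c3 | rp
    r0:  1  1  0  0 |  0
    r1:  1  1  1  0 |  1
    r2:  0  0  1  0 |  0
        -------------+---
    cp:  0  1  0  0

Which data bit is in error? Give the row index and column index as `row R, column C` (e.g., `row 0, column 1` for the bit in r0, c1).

Recompute each row's even parity and compare to rp:
  r0: data parity 0, sent rp 0 → ok
  r1: data parity 1, sent rp 1 → ok
  r2: data parity 1, sent rp 0 → mismatch
Recompute each column's even parity and compare to cp:
  c0: data parity 0, sent cp 0 → ok
  c1: data parity 0, sent cp 1 → mismatch
  c2: data parity 0, sent cp 0 → ok
  c3: data parity 0, sent cp 0 → ok
Exactly one row (r2) and one column (c1) fail → the flipped bit is at their intersection.

row 2, column 1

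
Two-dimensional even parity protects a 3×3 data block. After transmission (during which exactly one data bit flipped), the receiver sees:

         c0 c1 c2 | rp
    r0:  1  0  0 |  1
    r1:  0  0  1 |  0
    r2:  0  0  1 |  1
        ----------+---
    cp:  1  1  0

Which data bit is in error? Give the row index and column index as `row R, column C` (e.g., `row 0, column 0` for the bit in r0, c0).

Recompute each row's even parity and compare to rp:
  r0: data parity 1, sent rp 1 → ok
  r1: data parity 1, sent rp 0 → mismatch
  r2: data parity 1, sent rp 1 → ok
Recompute each column's even parity and compare to cp:
  c0: data parity 1, sent cp 1 → ok
  c1: data parity 0, sent cp 1 → mismatch
  c2: data parity 0, sent cp 0 → ok
Exactly one row (r1) and one column (c1) fail → the flipped bit is at their intersection.

row 1, column 1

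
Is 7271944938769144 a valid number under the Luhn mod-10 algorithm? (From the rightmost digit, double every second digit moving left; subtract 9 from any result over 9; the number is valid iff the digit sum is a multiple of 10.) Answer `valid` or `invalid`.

From the right, keep odd positions and double even positions (subtract 9 from any doubled value over 9):
  doubled (positions 2,4,...): 8 9 5 6 8 9 5 5 → sum 55
  kept (positions 1,3,...): 4 1 6 8 9 4 1 2 → sum 35
Total = 90.
90 mod 10 = 0, so the number is valid.

valid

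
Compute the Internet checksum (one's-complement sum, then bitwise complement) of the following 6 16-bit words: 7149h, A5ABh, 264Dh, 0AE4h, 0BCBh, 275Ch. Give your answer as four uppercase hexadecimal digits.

84B2

One's-complement addition (fold any carry out of bit 15 back into bit 0):
  0x7149 + 0xA5AB = 0x116F4 → wrap carry → 0x16F5
  0x16F5 + 0x264D = 0x03D42
  0x3D42 + 0x0AE4 = 0x04826
  0x4826 + 0x0BCB = 0x053F1
  0x53F1 + 0x275C = 0x07B4D
One's-complement sum = 0x7B4D.
Checksum = ~0x7B4D & 0xFFFF = 0x84B2.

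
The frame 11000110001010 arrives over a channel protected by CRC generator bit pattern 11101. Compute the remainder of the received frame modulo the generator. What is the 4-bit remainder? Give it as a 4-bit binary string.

0000

Modulo-2 division of 11000110001010 by 11101:
  pos 0: 11000 XOR 11101 = 00101
  pos 2: 10111 XOR 11101 = 01010
  pos 3: 10100 XOR 11101 = 01001
  pos 4: 10010 XOR 11101 = 01111
  pos 5: 11110 XOR 11101 = 00011
  pos 8: 11101 XOR 11101 = 00000
Remainder = 0000 (zero — the frame passes the CRC check).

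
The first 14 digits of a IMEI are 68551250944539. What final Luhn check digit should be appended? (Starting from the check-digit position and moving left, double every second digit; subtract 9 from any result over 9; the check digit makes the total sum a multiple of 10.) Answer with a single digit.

Partial digits right→left: 9 3 5 4 4 9 0 5 2 1 5 5 8 6
Double every second digit counting from the check-digit position (so the 1st, 3rd, 5th, ... of the partial from the right).
  doubled (with −9 where >9): 9 1 8 0 4 1 7 → sum 30
  kept as-is: 3 4 9 5 1 5 6 → sum 33
Total = 30 + 33 = 63.
Check digit = (10 − (63 mod 10)) mod 10 = 7.

7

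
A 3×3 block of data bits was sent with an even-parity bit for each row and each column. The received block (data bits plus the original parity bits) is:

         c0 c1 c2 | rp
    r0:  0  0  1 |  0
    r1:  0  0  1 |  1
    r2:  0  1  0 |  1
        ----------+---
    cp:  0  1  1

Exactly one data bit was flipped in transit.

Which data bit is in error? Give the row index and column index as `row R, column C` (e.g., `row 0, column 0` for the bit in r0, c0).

Recompute each row's even parity and compare to rp:
  r0: data parity 1, sent rp 0 → mismatch
  r1: data parity 1, sent rp 1 → ok
  r2: data parity 1, sent rp 1 → ok
Recompute each column's even parity and compare to cp:
  c0: data parity 0, sent cp 0 → ok
  c1: data parity 1, sent cp 1 → ok
  c2: data parity 0, sent cp 1 → mismatch
Exactly one row (r0) and one column (c2) fail → the flipped bit is at their intersection.

row 0, column 2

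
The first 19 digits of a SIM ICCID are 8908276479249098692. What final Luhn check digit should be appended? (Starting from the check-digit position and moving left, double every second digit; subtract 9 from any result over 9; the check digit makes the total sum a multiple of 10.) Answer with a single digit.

4

Partial digits right→left: 2 9 6 8 9 0 9 4 2 9 7 4 6 7 2 8 0 9 8
Double every second digit counting from the check-digit position (so the 1st, 3rd, 5th, ... of the partial from the right).
  doubled (with −9 where >9): 4 3 9 9 4 5 3 4 0 7 → sum 48
  kept as-is: 9 8 0 4 9 4 7 8 9 → sum 58
Total = 48 + 58 = 106.
Check digit = (10 − (106 mod 10)) mod 10 = 4.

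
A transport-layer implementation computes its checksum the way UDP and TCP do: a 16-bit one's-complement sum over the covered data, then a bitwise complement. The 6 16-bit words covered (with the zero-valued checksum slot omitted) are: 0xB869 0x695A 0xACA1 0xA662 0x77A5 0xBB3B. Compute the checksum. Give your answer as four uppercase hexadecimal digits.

5856

One's-complement addition (fold any carry out of bit 15 back into bit 0):
  0xB869 + 0x695A = 0x121C3 → wrap carry → 0x21C4
  0x21C4 + 0xACA1 = 0x0CE65
  0xCE65 + 0xA662 = 0x174C7 → wrap carry → 0x74C8
  0x74C8 + 0x77A5 = 0x0EC6D
  0xEC6D + 0xBB3B = 0x1A7A8 → wrap carry → 0xA7A9
One's-complement sum = 0xA7A9.
Checksum = ~0xA7A9 & 0xFFFF = 0x5856.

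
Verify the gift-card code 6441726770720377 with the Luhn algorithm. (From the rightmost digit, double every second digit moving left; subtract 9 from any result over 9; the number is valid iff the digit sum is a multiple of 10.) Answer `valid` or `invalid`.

From the right, keep odd positions and double even positions (subtract 9 from any doubled value over 9):
  doubled (positions 2,4,...): 5 0 5 5 3 5 8 3 → sum 34
  kept (positions 1,3,...): 7 3 2 0 7 2 1 4 → sum 26
Total = 60.
60 mod 10 = 0, so the number is valid.

valid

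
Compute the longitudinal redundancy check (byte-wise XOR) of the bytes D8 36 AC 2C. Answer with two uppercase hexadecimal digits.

XOR the bytes together:
  start with 0xD8
  0xD8 ⊕ 0x36 = 0xEE
  0xEE ⊕ 0xAC = 0x42
  0x42 ⊕ 0x2C = 0x6E

6E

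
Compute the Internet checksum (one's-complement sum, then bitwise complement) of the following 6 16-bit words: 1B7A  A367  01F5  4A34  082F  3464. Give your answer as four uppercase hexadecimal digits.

One's-complement addition (fold any carry out of bit 15 back into bit 0):
  0x1B7A + 0xA367 = 0x0BEE1
  0xBEE1 + 0x01F5 = 0x0C0D6
  0xC0D6 + 0x4A34 = 0x10B0A → wrap carry → 0x0B0B
  0x0B0B + 0x082F = 0x0133A
  0x133A + 0x3464 = 0x0479E
One's-complement sum = 0x479E.
Checksum = ~0x479E & 0xFFFF = 0xB861.

B861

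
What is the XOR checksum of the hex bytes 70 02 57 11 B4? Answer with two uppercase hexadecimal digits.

80

XOR the bytes together:
  start with 0x70
  0x70 ⊕ 0x02 = 0x72
  0x72 ⊕ 0x57 = 0x25
  0x25 ⊕ 0x11 = 0x34
  0x34 ⊕ 0xB4 = 0x80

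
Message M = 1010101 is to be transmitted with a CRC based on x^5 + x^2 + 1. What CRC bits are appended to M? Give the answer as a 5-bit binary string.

01100

Append 5 zeros: 101010100000. Divide by 100101 (XOR where the leading bit is 1):
  pos 0: 101010 XOR 100101 = 001111
  pos 2: 111110 XOR 100101 = 011011
  pos 3: 110110 XOR 100101 = 010011
  pos 4: 100110 XOR 100101 = 000011
Remainder (last 5 bits) = 01100. This is the CRC / FCS.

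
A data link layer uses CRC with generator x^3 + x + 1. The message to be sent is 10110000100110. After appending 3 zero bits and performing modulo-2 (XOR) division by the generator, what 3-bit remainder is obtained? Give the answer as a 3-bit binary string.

Append 3 zeros: 10110000100110000. Divide by 1011 (XOR where the leading bit is 1):
  pos 0: 1011 XOR 1011 = 0000
  pos 8: 1001 XOR 1011 = 0010
  pos 10: 1010 XOR 1011 = 0001
  pos 13: 1000 XOR 1011 = 0011
Remainder (last 3 bits) = 011. This is the CRC / FCS.

011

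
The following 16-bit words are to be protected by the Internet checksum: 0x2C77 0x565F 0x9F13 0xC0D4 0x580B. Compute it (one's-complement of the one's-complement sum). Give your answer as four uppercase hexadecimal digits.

C535

One's-complement addition (fold any carry out of bit 15 back into bit 0):
  0x2C77 + 0x565F = 0x082D6
  0x82D6 + 0x9F13 = 0x121E9 → wrap carry → 0x21EA
  0x21EA + 0xC0D4 = 0x0E2BE
  0xE2BE + 0x580B = 0x13AC9 → wrap carry → 0x3ACA
One's-complement sum = 0x3ACA.
Checksum = ~0x3ACA & 0xFFFF = 0xC535.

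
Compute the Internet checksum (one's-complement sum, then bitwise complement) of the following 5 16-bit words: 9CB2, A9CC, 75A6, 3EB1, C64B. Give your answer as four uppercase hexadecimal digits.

3EDD

One's-complement addition (fold any carry out of bit 15 back into bit 0):
  0x9CB2 + 0xA9CC = 0x1467E → wrap carry → 0x467F
  0x467F + 0x75A6 = 0x0BC25
  0xBC25 + 0x3EB1 = 0x0FAD6
  0xFAD6 + 0xC64B = 0x1C121 → wrap carry → 0xC122
One's-complement sum = 0xC122.
Checksum = ~0xC122 & 0xFFFF = 0x3EDD.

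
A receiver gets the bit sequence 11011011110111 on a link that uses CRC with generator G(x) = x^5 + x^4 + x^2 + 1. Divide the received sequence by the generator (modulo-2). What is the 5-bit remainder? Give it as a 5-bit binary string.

Modulo-2 division of 11011011110111 by 110101:
  pos 0: 110110 XOR 110101 = 000011
  pos 4: 111111 XOR 110101 = 001010
  pos 6: 101001 XOR 110101 = 011100
  pos 7: 111001 XOR 110101 = 001100
Remainder = 11001 (nonzero — an error is detected).

11001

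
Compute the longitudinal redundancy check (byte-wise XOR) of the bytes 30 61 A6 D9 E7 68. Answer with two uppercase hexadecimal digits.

XOR the bytes together:
  start with 0x30
  0x30 ⊕ 0x61 = 0x51
  0x51 ⊕ 0xA6 = 0xF7
  0xF7 ⊕ 0xD9 = 0x2E
  0x2E ⊕ 0xE7 = 0xC9
  0xC9 ⊕ 0x68 = 0xA1

A1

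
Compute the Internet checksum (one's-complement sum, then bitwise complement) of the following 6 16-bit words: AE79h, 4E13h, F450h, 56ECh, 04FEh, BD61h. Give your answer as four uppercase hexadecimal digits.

One's-complement addition (fold any carry out of bit 15 back into bit 0):
  0xAE79 + 0x4E13 = 0x0FC8C
  0xFC8C + 0xF450 = 0x1F0DC → wrap carry → 0xF0DD
  0xF0DD + 0x56EC = 0x147C9 → wrap carry → 0x47CA
  0x47CA + 0x04FE = 0x04CC8
  0x4CC8 + 0xBD61 = 0x10A29 → wrap carry → 0x0A2A
One's-complement sum = 0x0A2A.
Checksum = ~0x0A2A & 0xFFFF = 0xF5D5.

F5D5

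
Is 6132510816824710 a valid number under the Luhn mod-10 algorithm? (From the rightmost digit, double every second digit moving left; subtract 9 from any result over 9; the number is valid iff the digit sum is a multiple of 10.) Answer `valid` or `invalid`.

invalid

From the right, keep odd positions and double even positions (subtract 9 from any doubled value over 9):
  doubled (positions 2,4,...): 2 8 7 2 0 1 6 3 → sum 29
  kept (positions 1,3,...): 0 7 2 6 8 1 2 1 → sum 27
Total = 56.
56 mod 10 = 6, so the number is invalid.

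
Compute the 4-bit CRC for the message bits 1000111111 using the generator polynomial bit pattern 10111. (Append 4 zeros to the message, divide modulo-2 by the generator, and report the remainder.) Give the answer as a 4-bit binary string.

1110

Append 4 zeros: 10001111110000. Divide by 10111 (XOR where the leading bit is 1):
  pos 0: 10001 XOR 10111 = 00110
  pos 2: 11011 XOR 10111 = 01100
  pos 3: 11001 XOR 10111 = 01110
  pos 4: 11101 XOR 10111 = 01010
  pos 5: 10101 XOR 10111 = 00010
  pos 8: 10000 XOR 10111 = 00111
Remainder (last 4 bits) = 1110. This is the CRC / FCS.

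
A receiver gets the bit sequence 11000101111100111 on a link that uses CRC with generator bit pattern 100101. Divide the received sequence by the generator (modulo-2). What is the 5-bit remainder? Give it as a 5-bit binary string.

Modulo-2 division of 11000101111100111 by 100101:
  pos 0: 110001 XOR 100101 = 010100
  pos 1: 101000 XOR 100101 = 001101
  pos 3: 110111 XOR 100101 = 010010
  pos 4: 100101 XOR 100101 = 000000
  pos 10: 110011 XOR 100101 = 010110
  pos 11: 101101 XOR 100101 = 001000
Remainder = 01000 (nonzero — an error is detected).

01000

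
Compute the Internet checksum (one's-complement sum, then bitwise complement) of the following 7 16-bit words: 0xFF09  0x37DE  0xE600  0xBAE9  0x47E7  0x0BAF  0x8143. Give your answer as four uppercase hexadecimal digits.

One's-complement addition (fold any carry out of bit 15 back into bit 0):
  0xFF09 + 0x37DE = 0x136E7 → wrap carry → 0x36E8
  0x36E8 + 0xE600 = 0x11CE8 → wrap carry → 0x1CE9
  0x1CE9 + 0xBAE9 = 0x0D7D2
  0xD7D2 + 0x47E7 = 0x11FB9 → wrap carry → 0x1FBA
  0x1FBA + 0x0BAF = 0x02B69
  0x2B69 + 0x8143 = 0x0ACAC
One's-complement sum = 0xACAC.
Checksum = ~0xACAC & 0xFFFF = 0x5353.

5353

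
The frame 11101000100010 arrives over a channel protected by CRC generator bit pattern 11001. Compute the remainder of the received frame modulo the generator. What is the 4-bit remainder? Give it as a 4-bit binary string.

0100

Modulo-2 division of 11101000100010 by 11001:
  pos 0: 11101 XOR 11001 = 00100
  pos 2: 10000 XOR 11001 = 01001
  pos 3: 10010 XOR 11001 = 01011
  pos 4: 10111 XOR 11001 = 01110
  pos 5: 11100 XOR 11001 = 00101
  pos 7: 10100 XOR 11001 = 01101
  pos 8: 11011 XOR 11001 = 00010
Remainder = 0100 (nonzero — an error is detected).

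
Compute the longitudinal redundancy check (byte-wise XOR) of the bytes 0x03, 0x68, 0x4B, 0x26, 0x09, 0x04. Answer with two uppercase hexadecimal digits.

XOR the bytes together:
  start with 0x03
  0x03 ⊕ 0x68 = 0x6B
  0x6B ⊕ 0x4B = 0x20
  0x20 ⊕ 0x26 = 0x06
  0x06 ⊕ 0x09 = 0x0F
  0x0F ⊕ 0x04 = 0x0B

0B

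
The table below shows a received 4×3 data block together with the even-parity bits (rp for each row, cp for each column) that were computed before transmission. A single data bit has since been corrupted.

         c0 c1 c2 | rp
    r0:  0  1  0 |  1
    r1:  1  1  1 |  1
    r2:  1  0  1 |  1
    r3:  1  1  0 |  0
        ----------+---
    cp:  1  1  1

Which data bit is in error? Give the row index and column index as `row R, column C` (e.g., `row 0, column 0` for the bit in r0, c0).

row 2, column 2

Recompute each row's even parity and compare to rp:
  r0: data parity 1, sent rp 1 → ok
  r1: data parity 1, sent rp 1 → ok
  r2: data parity 0, sent rp 1 → mismatch
  r3: data parity 0, sent rp 0 → ok
Recompute each column's even parity and compare to cp:
  c0: data parity 1, sent cp 1 → ok
  c1: data parity 1, sent cp 1 → ok
  c2: data parity 0, sent cp 1 → mismatch
Exactly one row (r2) and one column (c2) fail → the flipped bit is at their intersection.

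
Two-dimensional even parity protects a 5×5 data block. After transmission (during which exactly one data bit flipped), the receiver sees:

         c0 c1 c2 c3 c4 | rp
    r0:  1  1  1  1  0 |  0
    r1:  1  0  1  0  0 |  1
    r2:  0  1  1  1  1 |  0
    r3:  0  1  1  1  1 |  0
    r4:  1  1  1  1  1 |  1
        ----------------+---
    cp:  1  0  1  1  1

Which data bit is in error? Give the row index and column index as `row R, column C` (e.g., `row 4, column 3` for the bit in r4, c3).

Recompute each row's even parity and compare to rp:
  r0: data parity 0, sent rp 0 → ok
  r1: data parity 0, sent rp 1 → mismatch
  r2: data parity 0, sent rp 0 → ok
  r3: data parity 0, sent rp 0 → ok
  r4: data parity 1, sent rp 1 → ok
Recompute each column's even parity and compare to cp:
  c0: data parity 1, sent cp 1 → ok
  c1: data parity 0, sent cp 0 → ok
  c2: data parity 1, sent cp 1 → ok
  c3: data parity 0, sent cp 1 → mismatch
  c4: data parity 1, sent cp 1 → ok
Exactly one row (r1) and one column (c3) fail → the flipped bit is at their intersection.

row 1, column 3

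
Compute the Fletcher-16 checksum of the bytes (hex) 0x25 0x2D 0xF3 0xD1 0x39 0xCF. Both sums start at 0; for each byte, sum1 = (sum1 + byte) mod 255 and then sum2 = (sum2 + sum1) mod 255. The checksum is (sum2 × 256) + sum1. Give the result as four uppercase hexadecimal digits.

4821

Running sums (mod 255):
  after byte 0 (0x25): sum1=37, sum2=37
  after byte 1 (0x2D): sum1=82, sum2=119
  after byte 2 (0xF3): sum1=70, sum2=189
  after byte 3 (0xD1): sum1=24, sum2=213
  after byte 4 (0x39): sum1=81, sum2=39
  after byte 5 (0xCF): sum1=33, sum2=72
Checksum = sum2·256 + sum1 = 72·256 + 33 = 18465 = 0x4821.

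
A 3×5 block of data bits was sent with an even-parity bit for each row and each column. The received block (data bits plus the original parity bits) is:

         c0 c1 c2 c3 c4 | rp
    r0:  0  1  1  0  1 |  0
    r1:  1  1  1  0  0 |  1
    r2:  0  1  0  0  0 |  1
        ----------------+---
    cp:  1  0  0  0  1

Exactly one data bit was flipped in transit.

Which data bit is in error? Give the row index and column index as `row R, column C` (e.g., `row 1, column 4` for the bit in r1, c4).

Recompute each row's even parity and compare to rp:
  r0: data parity 1, sent rp 0 → mismatch
  r1: data parity 1, sent rp 1 → ok
  r2: data parity 1, sent rp 1 → ok
Recompute each column's even parity and compare to cp:
  c0: data parity 1, sent cp 1 → ok
  c1: data parity 1, sent cp 0 → mismatch
  c2: data parity 0, sent cp 0 → ok
  c3: data parity 0, sent cp 0 → ok
  c4: data parity 1, sent cp 1 → ok
Exactly one row (r0) and one column (c1) fail → the flipped bit is at their intersection.

row 0, column 1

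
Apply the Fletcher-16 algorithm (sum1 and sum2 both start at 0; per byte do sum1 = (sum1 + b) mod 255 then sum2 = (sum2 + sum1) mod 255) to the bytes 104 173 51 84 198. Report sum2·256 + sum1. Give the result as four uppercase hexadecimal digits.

Running sums (mod 255):
  after byte 0 (104): sum1=104, sum2=104
  after byte 1 (173): sum1=22, sum2=126
  after byte 2 (51): sum1=73, sum2=199
  after byte 3 (84): sum1=157, sum2=101
  after byte 4 (198): sum1=100, sum2=201
Checksum = sum2·256 + sum1 = 201·256 + 100 = 51556 = 0xC964.

C964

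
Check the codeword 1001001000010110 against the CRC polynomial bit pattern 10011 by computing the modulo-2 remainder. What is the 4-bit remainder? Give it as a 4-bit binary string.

0001

Modulo-2 division of 1001001000010110 by 10011:
  pos 0: 10010 XOR 10011 = 00001
  pos 4: 10100 XOR 10011 = 00111
  pos 6: 11100 XOR 10011 = 01111
  pos 7: 11111 XOR 10011 = 01100
  pos 8: 11000 XOR 10011 = 01011
  pos 9: 10111 XOR 10011 = 00100
  pos 11: 10010 XOR 10011 = 00001
Remainder = 0001 (nonzero — an error is detected).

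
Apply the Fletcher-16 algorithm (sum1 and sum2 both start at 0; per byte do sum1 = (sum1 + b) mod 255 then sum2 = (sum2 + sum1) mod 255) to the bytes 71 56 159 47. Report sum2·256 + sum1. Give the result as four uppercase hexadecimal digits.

Running sums (mod 255):
  after byte 0 (71): sum1=71, sum2=71
  after byte 1 (56): sum1=127, sum2=198
  after byte 2 (159): sum1=31, sum2=229
  after byte 3 (47): sum1=78, sum2=52
Checksum = sum2·256 + sum1 = 52·256 + 78 = 13390 = 0x344E.

344E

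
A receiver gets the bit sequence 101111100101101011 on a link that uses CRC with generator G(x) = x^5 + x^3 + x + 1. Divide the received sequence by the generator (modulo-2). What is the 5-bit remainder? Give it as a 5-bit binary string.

00000

Modulo-2 division of 101111100101101011 by 101011:
  pos 0: 101111 XOR 101011 = 000100
  pos 3: 100100 XOR 101011 = 001111
  pos 5: 111110 XOR 101011 = 010101
  pos 6: 101011 XOR 101011 = 000000
  pos 12: 101011 XOR 101011 = 000000
Remainder = 00000 (zero — the frame passes the CRC check).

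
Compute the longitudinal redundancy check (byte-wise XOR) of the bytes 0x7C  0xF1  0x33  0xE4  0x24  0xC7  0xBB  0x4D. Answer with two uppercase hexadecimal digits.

XOR the bytes together:
  start with 0x7C
  0x7C ⊕ 0xF1 = 0x8D
  0x8D ⊕ 0x33 = 0xBE
  0xBE ⊕ 0xE4 = 0x5A
  0x5A ⊕ 0x24 = 0x7E
  0x7E ⊕ 0xC7 = 0xB9
  0xB9 ⊕ 0xBB = 0x02
  0x02 ⊕ 0x4D = 0x4F

4F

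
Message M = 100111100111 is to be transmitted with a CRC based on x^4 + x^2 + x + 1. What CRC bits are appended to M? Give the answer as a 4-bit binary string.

0101

Append 4 zeros: 1001111001110000. Divide by 10111 (XOR where the leading bit is 1):
  pos 0: 10011 XOR 10111 = 00100
  pos 2: 10011 XOR 10111 = 00100
  pos 4: 10000 XOR 10111 = 00111
  pos 6: 11111 XOR 10111 = 01000
  pos 7: 10001 XOR 10111 = 00110
  pos 9: 11000 XOR 10111 = 01111
  pos 10: 11110 XOR 10111 = 01001
  pos 11: 10010 XOR 10111 = 00101
Remainder (last 4 bits) = 0101. This is the CRC / FCS.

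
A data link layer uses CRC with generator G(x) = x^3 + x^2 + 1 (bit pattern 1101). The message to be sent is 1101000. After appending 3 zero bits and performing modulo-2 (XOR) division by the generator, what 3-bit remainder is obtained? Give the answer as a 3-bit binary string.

Append 3 zeros: 1101000000. Divide by 1101 (XOR where the leading bit is 1):
  pos 0: 1101 XOR 1101 = 0000
Remainder (last 3 bits) = 000. This is the CRC / FCS.

000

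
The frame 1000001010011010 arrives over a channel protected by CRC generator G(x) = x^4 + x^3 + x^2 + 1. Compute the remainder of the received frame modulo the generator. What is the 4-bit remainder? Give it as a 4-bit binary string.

0000

Modulo-2 division of 1000001010011010 by 11101:
  pos 0: 10000 XOR 11101 = 01101
  pos 1: 11010 XOR 11101 = 00111
  pos 3: 11110 XOR 11101 = 00011
  pos 6: 11100 XOR 11101 = 00001
  pos 10: 11101 XOR 11101 = 00000
Remainder = 0000 (zero — the frame passes the CRC check).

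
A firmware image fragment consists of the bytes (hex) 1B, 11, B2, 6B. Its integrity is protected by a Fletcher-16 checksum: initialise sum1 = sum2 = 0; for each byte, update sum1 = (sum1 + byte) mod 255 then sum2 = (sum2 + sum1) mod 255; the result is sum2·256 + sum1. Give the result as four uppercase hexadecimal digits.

704A

Running sums (mod 255):
  after byte 0 (1B): sum1=27, sum2=27
  after byte 1 (11): sum1=44, sum2=71
  after byte 2 (B2): sum1=222, sum2=38
  after byte 3 (6B): sum1=74, sum2=112
Checksum = sum2·256 + sum1 = 112·256 + 74 = 28746 = 0x704A.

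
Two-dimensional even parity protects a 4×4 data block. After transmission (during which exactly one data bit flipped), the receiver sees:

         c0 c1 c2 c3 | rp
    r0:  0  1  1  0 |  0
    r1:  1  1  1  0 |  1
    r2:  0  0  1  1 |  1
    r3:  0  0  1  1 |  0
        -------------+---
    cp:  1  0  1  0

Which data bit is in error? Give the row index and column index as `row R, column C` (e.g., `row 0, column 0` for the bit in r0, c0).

row 2, column 2

Recompute each row's even parity and compare to rp:
  r0: data parity 0, sent rp 0 → ok
  r1: data parity 1, sent rp 1 → ok
  r2: data parity 0, sent rp 1 → mismatch
  r3: data parity 0, sent rp 0 → ok
Recompute each column's even parity and compare to cp:
  c0: data parity 1, sent cp 1 → ok
  c1: data parity 0, sent cp 0 → ok
  c2: data parity 0, sent cp 1 → mismatch
  c3: data parity 0, sent cp 0 → ok
Exactly one row (r2) and one column (c2) fail → the flipped bit is at their intersection.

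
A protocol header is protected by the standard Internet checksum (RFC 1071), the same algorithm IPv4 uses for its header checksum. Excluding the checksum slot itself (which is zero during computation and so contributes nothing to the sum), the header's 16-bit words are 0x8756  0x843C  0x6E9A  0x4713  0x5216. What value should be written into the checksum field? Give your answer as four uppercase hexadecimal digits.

ECA8

One's-complement addition (fold any carry out of bit 15 back into bit 0):
  0x8756 + 0x843C = 0x10B92 → wrap carry → 0x0B93
  0x0B93 + 0x6E9A = 0x07A2D
  0x7A2D + 0x4713 = 0x0C140
  0xC140 + 0x5216 = 0x11356 → wrap carry → 0x1357
One's-complement sum = 0x1357.
Checksum = ~0x1357 & 0xFFFF = 0xECA8.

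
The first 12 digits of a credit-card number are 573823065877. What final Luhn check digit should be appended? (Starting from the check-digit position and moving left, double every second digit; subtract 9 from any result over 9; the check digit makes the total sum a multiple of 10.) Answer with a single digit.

5

Partial digits right→left: 7 7 8 5 6 0 3 2 8 3 7 5
Double every second digit counting from the check-digit position (so the 1st, 3rd, 5th, ... of the partial from the right).
  doubled (with −9 where >9): 5 7 3 6 7 5 → sum 33
  kept as-is: 7 5 0 2 3 5 → sum 22
Total = 33 + 22 = 55.
Check digit = (10 − (55 mod 10)) mod 10 = 5.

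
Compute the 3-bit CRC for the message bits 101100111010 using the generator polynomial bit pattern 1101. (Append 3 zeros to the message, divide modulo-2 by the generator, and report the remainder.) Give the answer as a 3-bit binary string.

Append 3 zeros: 101100111010000. Divide by 1101 (XOR where the leading bit is 1):
  pos 0: 1011 XOR 1101 = 0110
  pos 1: 1100 XOR 1101 = 0001
  pos 4: 1011 XOR 1101 = 0110
  pos 5: 1101 XOR 1101 = 0000
  pos 10: 1000 XOR 1101 = 0101
  pos 11: 1010 XOR 1101 = 0111
Remainder (last 3 bits) = 111. This is the CRC / FCS.

111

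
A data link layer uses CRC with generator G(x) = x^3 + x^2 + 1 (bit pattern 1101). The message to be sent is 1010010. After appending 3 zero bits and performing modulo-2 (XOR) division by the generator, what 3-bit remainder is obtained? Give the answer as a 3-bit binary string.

Append 3 zeros: 1010010000. Divide by 1101 (XOR where the leading bit is 1):
  pos 0: 1010 XOR 1101 = 0111
  pos 1: 1110 XOR 1101 = 0011
  pos 3: 1110 XOR 1101 = 0011
  pos 5: 1100 XOR 1101 = 0001
Remainder (last 3 bits) = 010. This is the CRC / FCS.

010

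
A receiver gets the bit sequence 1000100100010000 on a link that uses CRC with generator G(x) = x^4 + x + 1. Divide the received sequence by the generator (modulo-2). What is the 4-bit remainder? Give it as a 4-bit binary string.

1001

Modulo-2 division of 1000100100010000 by 10011:
  pos 0: 10001 XOR 10011 = 00010
  pos 3: 10001 XOR 10011 = 00010
  pos 6: 10000 XOR 10011 = 00011
  pos 9: 11100 XOR 10011 = 01111
  pos 10: 11110 XOR 10011 = 01101
  pos 11: 11010 XOR 10011 = 01001
Remainder = 1001 (nonzero — an error is detected).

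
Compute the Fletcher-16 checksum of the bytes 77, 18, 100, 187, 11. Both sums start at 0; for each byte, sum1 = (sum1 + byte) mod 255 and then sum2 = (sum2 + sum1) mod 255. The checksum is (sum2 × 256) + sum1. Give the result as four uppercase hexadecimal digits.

7A8A

Running sums (mod 255):
  after byte 0 (77): sum1=77, sum2=77
  after byte 1 (18): sum1=95, sum2=172
  after byte 2 (100): sum1=195, sum2=112
  after byte 3 (187): sum1=127, sum2=239
  after byte 4 (11): sum1=138, sum2=122
Checksum = sum2·256 + sum1 = 122·256 + 138 = 31370 = 0x7A8A.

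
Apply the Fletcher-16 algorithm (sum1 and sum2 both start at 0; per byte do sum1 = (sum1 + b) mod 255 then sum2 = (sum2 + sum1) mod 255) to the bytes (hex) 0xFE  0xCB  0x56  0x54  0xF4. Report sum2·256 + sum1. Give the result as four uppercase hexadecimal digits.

CA6A

Running sums (mod 255):
  after byte 0 (0xFE): sum1=254, sum2=254
  after byte 1 (0xCB): sum1=202, sum2=201
  after byte 2 (0x56): sum1=33, sum2=234
  after byte 3 (0x54): sum1=117, sum2=96
  after byte 4 (0xF4): sum1=106, sum2=202
Checksum = sum2·256 + sum1 = 202·256 + 106 = 51818 = 0xCA6A.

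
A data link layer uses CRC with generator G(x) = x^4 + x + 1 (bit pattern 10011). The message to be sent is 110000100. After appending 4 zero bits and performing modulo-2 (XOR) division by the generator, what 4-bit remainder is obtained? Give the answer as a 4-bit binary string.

1101

Append 4 zeros: 1100001000000. Divide by 10011 (XOR where the leading bit is 1):
  pos 0: 11000 XOR 10011 = 01011
  pos 1: 10110 XOR 10011 = 00101
  pos 3: 10110 XOR 10011 = 00101
  pos 5: 10100 XOR 10011 = 00111
  pos 7: 11100 XOR 10011 = 01111
  pos 8: 11110 XOR 10011 = 01101
Remainder (last 4 bits) = 1101. This is the CRC / FCS.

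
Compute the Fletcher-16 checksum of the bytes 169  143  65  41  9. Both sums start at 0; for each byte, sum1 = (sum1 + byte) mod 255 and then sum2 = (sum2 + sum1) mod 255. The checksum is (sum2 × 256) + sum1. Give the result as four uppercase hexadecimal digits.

ADAC

Running sums (mod 255):
  after byte 0 (169): sum1=169, sum2=169
  after byte 1 (143): sum1=57, sum2=226
  after byte 2 (65): sum1=122, sum2=93
  after byte 3 (41): sum1=163, sum2=1
  after byte 4 (9): sum1=172, sum2=173
Checksum = sum2·256 + sum1 = 173·256 + 172 = 44460 = 0xADAC.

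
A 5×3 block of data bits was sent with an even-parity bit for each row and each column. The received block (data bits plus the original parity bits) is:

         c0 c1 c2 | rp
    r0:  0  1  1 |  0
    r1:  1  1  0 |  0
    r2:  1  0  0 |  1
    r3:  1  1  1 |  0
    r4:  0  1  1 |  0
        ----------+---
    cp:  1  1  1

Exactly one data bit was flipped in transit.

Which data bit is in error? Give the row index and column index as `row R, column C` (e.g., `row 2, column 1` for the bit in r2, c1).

row 3, column 1

Recompute each row's even parity and compare to rp:
  r0: data parity 0, sent rp 0 → ok
  r1: data parity 0, sent rp 0 → ok
  r2: data parity 1, sent rp 1 → ok
  r3: data parity 1, sent rp 0 → mismatch
  r4: data parity 0, sent rp 0 → ok
Recompute each column's even parity and compare to cp:
  c0: data parity 1, sent cp 1 → ok
  c1: data parity 0, sent cp 1 → mismatch
  c2: data parity 1, sent cp 1 → ok
Exactly one row (r3) and one column (c1) fail → the flipped bit is at their intersection.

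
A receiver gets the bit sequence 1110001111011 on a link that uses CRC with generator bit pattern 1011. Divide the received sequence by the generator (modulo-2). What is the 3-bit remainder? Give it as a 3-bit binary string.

110

Modulo-2 division of 1110001111011 by 1011:
  pos 0: 1110 XOR 1011 = 0101
  pos 1: 1010 XOR 1011 = 0001
  pos 4: 1011 XOR 1011 = 0000
  pos 8: 1101 XOR 1011 = 0110
  pos 9: 1101 XOR 1011 = 0110
Remainder = 110 (nonzero — an error is detected).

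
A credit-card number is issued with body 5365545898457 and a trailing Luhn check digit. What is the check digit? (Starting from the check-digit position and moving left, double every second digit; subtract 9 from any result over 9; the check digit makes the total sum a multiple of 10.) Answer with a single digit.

9

Partial digits right→left: 7 5 4 8 9 8 5 4 5 5 6 3 5
Double every second digit counting from the check-digit position (so the 1st, 3rd, 5th, ... of the partial from the right).
  doubled (with −9 where >9): 5 8 9 1 1 3 1 → sum 28
  kept as-is: 5 8 8 4 5 3 → sum 33
Total = 28 + 33 = 61.
Check digit = (10 − (61 mod 10)) mod 10 = 9.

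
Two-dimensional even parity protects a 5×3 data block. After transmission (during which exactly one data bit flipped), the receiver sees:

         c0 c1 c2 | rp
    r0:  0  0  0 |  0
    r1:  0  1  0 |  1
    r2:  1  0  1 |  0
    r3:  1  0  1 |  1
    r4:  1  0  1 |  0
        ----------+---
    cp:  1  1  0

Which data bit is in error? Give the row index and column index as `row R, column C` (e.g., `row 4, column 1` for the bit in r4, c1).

row 3, column 2

Recompute each row's even parity and compare to rp:
  r0: data parity 0, sent rp 0 → ok
  r1: data parity 1, sent rp 1 → ok
  r2: data parity 0, sent rp 0 → ok
  r3: data parity 0, sent rp 1 → mismatch
  r4: data parity 0, sent rp 0 → ok
Recompute each column's even parity and compare to cp:
  c0: data parity 1, sent cp 1 → ok
  c1: data parity 1, sent cp 1 → ok
  c2: data parity 1, sent cp 0 → mismatch
Exactly one row (r3) and one column (c2) fail → the flipped bit is at their intersection.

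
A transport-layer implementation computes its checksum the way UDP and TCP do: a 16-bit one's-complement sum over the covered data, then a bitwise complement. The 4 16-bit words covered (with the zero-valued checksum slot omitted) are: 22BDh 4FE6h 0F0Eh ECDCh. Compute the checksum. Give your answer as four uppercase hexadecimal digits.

One's-complement addition (fold any carry out of bit 15 back into bit 0):
  0x22BD + 0x4FE6 = 0x072A3
  0x72A3 + 0x0F0E = 0x081B1
  0x81B1 + 0xECDC = 0x16E8D → wrap carry → 0x6E8E
One's-complement sum = 0x6E8E.
Checksum = ~0x6E8E & 0xFFFF = 0x9171.

9171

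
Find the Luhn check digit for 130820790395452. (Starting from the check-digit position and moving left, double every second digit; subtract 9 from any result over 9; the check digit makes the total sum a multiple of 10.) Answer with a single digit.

5

Partial digits right→left: 2 5 4 5 9 3 0 9 7 0 2 8 0 3 1
Double every second digit counting from the check-digit position (so the 1st, 3rd, 5th, ... of the partial from the right).
  doubled (with −9 where >9): 4 8 9 0 5 4 0 2 → sum 32
  kept as-is: 5 5 3 9 0 8 3 → sum 33
Total = 32 + 33 = 65.
Check digit = (10 − (65 mod 10)) mod 10 = 5.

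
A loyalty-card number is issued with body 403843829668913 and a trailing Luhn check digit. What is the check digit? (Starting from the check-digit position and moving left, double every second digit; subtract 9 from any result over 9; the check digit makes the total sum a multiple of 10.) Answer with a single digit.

6

Partial digits right→left: 3 1 9 8 6 6 9 2 8 3 4 8 3 0 4
Double every second digit counting from the check-digit position (so the 1st, 3rd, 5th, ... of the partial from the right).
  doubled (with −9 where >9): 6 9 3 9 7 8 6 8 → sum 56
  kept as-is: 1 8 6 2 3 8 0 → sum 28
Total = 56 + 28 = 84.
Check digit = (10 − (84 mod 10)) mod 10 = 6.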